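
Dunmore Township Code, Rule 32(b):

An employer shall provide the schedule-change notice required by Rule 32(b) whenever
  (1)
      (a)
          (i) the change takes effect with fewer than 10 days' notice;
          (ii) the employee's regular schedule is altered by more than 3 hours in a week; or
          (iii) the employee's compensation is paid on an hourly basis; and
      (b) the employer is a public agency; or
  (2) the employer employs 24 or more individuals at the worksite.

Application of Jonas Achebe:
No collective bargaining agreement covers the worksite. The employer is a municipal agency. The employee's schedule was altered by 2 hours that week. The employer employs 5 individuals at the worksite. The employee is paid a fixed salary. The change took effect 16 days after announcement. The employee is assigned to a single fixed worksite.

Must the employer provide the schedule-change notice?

No — not required.

(i) < 10 days' notice — not satisfied.
(ii) schedule shift > 3h — fails.
(iii) hourly-paid — fails.
(a) = F OR F OR F = false.
(b) public agency — satisfied.
(1): F AND T → false.
(2) ≥ 24 at site — not satisfied.
So Overall is not satisfied (F OR F).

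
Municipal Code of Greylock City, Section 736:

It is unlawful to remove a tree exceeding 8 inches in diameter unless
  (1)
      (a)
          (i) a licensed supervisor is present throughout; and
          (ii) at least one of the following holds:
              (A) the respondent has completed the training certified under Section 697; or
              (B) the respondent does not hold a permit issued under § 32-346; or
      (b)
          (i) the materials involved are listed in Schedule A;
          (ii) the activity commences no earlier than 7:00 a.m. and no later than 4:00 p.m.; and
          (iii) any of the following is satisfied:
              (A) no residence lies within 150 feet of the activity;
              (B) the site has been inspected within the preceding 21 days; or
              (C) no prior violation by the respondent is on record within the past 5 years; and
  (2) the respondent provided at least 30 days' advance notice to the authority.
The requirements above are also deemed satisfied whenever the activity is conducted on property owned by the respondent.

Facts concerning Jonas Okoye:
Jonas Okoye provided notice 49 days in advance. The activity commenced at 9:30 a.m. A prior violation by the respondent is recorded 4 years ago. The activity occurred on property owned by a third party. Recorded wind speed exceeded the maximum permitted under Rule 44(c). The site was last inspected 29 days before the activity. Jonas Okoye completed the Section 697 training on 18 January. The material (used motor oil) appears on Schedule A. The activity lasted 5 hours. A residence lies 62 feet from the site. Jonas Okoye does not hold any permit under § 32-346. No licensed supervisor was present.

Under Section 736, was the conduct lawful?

No — unlawful.

(i) supervisor present — fails.
(A) training certified — satisfied.
(B) not (holds permit) — met.
So (ii) is satisfied (T OR T).
(a): F AND T → false.
(i) Schedule A material — met.
(ii) start within hours — satisfied.
(A) no residence in 150 ft — not met.
(B) site inspected — not satisfied.
(C) no prior violation — not met.
So (iii) is not satisfied (F OR F OR F).
(b) = T AND T AND F = false.
So (1) is not satisfied (F OR F).
(2) ≥30 days' notice — met.
Overall: F AND T → false.
Exception (own property) — not satisfied.
Result: main false OR exception false → false.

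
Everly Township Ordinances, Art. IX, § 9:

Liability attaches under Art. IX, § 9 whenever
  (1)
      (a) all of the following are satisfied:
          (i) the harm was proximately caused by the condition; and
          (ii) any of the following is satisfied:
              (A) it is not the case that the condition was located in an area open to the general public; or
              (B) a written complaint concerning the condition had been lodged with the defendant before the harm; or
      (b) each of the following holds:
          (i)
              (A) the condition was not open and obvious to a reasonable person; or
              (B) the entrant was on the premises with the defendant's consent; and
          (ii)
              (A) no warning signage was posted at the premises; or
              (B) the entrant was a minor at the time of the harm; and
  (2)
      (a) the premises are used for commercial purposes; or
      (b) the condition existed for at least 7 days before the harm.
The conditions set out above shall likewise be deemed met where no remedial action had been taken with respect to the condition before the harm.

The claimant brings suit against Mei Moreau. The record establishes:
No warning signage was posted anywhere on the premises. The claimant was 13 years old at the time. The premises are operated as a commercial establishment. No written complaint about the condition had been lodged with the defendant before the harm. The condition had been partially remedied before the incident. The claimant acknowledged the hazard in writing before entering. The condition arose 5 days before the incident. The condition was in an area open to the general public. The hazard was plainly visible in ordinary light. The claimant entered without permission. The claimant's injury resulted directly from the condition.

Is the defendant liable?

No — not liable.

(i) proximate cause — holds.
(A) not (public area) — not met.
(B) complaint lodged — not satisfied.
So (ii) is not satisfied (F OR F).
(a): T AND F → false.
(A) not open/obvious — not satisfied.
(B) consent to enter — fails.
(i) = F OR F = false.
(A) no signage posted — satisfied.
(B) entrant a minor — satisfied.
(ii) = T OR T = true.
(b) = F AND T = false.
(1): F OR F → false.
(a) commercial use — satisfied.
(b) condition ≥7 days old — not satisfied.
(2) = T OR F = true.
Overall: F AND T → false.
Exception (no remedial action) — not satisfied.
Result: main false OR exception false → false.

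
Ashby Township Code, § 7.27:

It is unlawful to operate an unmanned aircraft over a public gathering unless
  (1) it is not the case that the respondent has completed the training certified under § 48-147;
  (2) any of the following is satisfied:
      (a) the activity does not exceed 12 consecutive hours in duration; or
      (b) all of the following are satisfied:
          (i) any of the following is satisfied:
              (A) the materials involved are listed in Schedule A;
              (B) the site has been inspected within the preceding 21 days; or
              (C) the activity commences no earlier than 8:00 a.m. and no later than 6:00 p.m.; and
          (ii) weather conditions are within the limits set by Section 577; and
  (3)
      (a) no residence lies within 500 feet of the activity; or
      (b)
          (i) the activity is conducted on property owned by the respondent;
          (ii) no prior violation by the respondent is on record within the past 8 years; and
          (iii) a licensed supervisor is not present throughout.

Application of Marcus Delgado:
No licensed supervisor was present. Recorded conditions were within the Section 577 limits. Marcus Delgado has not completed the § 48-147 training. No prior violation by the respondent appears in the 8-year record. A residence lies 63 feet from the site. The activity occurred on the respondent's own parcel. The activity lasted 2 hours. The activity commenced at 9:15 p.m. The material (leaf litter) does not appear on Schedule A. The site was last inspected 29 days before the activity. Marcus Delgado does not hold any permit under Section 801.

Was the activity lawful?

(1) not (training certified) — satisfied.
(a) ≤ 12 hrs duration — satisfied.
(A) Schedule A material — fails.
(B) site inspected — not satisfied.
(C) start within hours — not met.
(i) = F OR F OR F = false.
(ii) weather ok — satisfied.
So (b) is not satisfied (F AND T).
(2) = T OR F = true.
(a) no residence in 500 ft — not satisfied.
(i) own property — satisfied.
(ii) no prior violation — met.
(iii) not (supervisor present) — met.
(b) = T AND T AND T = true.
(3): F OR T → true.
Overall: T AND T AND T → true.

Yes — lawful.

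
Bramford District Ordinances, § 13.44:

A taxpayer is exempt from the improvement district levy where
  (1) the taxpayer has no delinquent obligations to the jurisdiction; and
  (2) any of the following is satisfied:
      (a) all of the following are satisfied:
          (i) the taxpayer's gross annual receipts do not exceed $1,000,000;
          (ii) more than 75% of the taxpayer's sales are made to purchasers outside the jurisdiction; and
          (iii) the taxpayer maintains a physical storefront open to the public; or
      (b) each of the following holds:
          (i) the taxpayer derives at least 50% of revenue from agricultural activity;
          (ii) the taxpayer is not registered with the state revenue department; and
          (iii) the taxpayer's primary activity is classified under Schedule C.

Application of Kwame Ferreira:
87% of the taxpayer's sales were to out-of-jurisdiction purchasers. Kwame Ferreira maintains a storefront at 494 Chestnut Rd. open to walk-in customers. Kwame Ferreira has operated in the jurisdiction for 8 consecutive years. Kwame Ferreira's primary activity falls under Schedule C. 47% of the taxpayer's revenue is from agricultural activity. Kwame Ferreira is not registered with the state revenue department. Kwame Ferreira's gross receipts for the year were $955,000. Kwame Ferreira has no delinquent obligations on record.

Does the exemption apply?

(1) no delinquency — met.
(i) receipts ≤ $1,000,000 — satisfied.
(ii) >75% out-of-jur. sales — met.
(iii) has storefront — met.
So (a) is satisfied (T AND T AND T).
(i) ≥50% agricultural — fails.
(ii) not (state-registered) — met.
(iii) Schedule C activity — met.
(b): F AND T AND T → false.
So (2) is satisfied (T OR F).
Overall: T AND T → true.

Yes — exempt.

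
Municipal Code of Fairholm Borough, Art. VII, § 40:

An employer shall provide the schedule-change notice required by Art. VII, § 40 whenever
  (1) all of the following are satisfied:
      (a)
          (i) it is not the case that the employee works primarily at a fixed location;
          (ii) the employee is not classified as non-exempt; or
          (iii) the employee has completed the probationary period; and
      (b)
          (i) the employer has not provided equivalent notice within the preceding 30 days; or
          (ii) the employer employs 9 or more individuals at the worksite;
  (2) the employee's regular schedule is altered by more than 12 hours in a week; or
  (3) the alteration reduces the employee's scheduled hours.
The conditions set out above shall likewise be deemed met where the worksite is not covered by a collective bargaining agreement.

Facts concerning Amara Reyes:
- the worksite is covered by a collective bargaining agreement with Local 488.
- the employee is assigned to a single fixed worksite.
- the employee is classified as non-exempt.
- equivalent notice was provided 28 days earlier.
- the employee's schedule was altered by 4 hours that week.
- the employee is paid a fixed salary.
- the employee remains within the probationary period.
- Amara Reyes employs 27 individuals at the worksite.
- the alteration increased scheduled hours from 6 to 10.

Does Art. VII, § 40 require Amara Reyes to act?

(i) not (fixed location) — not satisfied.
(ii) not (non-exempt) — not met.
(iii) past probation — not met.
(a) = F OR F OR F = false.
(i) no recent notice — not satisfied.
(ii) ≥ 9 at site — satisfied.
(b): F OR T → true.
(1): F AND T → false.
(2) schedule shift > 12h — fails.
(3) hours reduced — not met.
Overall = F OR F OR F = false.
Exception (no CBA) — not satisfied.
Result: main false OR exception false → false.

No — not required.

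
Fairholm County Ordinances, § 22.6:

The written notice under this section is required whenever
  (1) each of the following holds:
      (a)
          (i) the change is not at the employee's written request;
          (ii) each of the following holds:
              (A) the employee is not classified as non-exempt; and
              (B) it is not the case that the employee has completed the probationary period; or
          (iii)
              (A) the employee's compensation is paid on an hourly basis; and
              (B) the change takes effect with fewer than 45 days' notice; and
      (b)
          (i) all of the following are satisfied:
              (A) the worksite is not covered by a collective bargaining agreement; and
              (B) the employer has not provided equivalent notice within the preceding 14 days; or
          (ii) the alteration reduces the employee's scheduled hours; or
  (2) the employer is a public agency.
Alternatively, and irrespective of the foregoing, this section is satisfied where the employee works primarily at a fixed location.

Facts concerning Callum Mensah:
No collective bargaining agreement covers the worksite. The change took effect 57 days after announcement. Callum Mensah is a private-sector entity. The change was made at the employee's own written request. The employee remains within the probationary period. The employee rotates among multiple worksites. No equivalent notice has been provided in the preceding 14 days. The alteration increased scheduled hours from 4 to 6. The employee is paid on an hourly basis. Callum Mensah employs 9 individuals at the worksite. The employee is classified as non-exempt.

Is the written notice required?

(i) not employee-requested — not met.
(A) not (non-exempt) — not met.
(B) not (past probation) — holds.
(ii) = F AND T = false.
(A) hourly-paid — satisfied.
(B) < 45 days' notice — fails.
(iii): T AND F → false.
So (a) is not satisfied (F OR F OR F).
(A) no CBA — met.
(B) no recent notice — holds.
So (i) is satisfied (T AND T).
(ii) hours reduced — not satisfied.
(b): T OR F → true.
(1): F AND T → false.
(2) public agency — not satisfied.
Overall = F OR F = false.
Exception (fixed location) — not satisfied.
Result: main false OR exception false → false.

No — not required.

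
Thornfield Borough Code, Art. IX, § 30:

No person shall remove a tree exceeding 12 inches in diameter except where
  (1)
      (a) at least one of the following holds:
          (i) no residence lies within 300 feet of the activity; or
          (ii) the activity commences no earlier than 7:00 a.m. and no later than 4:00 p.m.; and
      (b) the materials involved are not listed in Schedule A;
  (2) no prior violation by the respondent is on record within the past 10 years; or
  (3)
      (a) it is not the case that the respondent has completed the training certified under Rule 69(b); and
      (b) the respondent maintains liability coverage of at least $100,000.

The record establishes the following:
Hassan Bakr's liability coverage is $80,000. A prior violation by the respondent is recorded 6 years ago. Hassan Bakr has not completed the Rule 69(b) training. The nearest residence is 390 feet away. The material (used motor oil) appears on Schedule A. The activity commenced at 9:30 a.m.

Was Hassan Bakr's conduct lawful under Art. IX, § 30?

No — unlawful.

(i) no residence in 300 ft — met.
(ii) start within hours — holds.
So (a) is satisfied (T OR T).
(b) not (Schedule A material) — fails.
(1): T AND F → false.
(2) no prior violation — not met.
(a) not (training certified) — satisfied.
(b) coverage ≥ $100,000 — not satisfied.
(3) = T AND F = false.
So Overall is not satisfied (F OR F OR F).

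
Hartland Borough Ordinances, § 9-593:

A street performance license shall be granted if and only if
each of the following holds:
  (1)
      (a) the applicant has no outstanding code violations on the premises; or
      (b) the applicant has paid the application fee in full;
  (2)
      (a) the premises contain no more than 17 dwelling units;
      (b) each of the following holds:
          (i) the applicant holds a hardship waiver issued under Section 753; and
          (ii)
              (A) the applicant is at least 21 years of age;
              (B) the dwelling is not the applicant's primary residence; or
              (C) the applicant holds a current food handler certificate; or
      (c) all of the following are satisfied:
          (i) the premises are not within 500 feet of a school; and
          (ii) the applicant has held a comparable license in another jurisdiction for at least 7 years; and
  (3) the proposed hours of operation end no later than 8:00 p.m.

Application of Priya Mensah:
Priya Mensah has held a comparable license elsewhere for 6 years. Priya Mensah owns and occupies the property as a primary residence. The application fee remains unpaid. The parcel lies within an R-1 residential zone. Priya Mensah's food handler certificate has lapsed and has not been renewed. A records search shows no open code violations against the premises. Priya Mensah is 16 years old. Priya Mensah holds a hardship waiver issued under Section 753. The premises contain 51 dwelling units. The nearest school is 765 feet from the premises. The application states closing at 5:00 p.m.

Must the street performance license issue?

No — denied.

(a) no code violations — satisfied.
(b) fee paid — not met.
(1) = T OR F = true.
(a) ≤ 17 units — not met.
(i) hardship waiver — satisfied.
(A) age ≥ 21 — not satisfied.
(B) not (primary residence) — not satisfied.
(C) food handler cert. — not satisfied.
(ii) = F OR F OR F = false.
(b): T AND F → false.
(i) ≥500 ft from school — satisfied.
(ii) prior license ≥ 7 yr — fails.
So (c) is not satisfied (T AND F).
So (2) is not satisfied (F OR F OR F).
(3) closes by 8 p.m. — holds.
Overall: T AND F AND T → false.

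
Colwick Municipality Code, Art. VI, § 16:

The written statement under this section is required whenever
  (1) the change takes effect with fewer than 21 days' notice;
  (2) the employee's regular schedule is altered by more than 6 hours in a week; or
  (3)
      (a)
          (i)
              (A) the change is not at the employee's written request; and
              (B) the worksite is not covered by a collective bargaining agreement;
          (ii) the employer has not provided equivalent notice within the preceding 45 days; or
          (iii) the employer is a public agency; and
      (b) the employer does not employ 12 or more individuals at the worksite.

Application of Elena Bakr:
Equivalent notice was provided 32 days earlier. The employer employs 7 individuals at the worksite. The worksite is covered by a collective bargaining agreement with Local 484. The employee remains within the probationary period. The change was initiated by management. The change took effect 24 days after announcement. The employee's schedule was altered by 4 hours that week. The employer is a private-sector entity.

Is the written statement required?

(1) < 21 days' notice — not met.
(2) schedule shift > 6h — not met.
(A) not employee-requested — holds.
(B) no CBA — fails.
(i): T AND F → false.
(ii) no recent notice — not met.
(iii) public agency — not satisfied.
(a) = F OR F OR F = false.
(b) not (≥ 12 at site) — met.
(3): F AND T → false.
Overall: F OR F OR F → false.

No — not required.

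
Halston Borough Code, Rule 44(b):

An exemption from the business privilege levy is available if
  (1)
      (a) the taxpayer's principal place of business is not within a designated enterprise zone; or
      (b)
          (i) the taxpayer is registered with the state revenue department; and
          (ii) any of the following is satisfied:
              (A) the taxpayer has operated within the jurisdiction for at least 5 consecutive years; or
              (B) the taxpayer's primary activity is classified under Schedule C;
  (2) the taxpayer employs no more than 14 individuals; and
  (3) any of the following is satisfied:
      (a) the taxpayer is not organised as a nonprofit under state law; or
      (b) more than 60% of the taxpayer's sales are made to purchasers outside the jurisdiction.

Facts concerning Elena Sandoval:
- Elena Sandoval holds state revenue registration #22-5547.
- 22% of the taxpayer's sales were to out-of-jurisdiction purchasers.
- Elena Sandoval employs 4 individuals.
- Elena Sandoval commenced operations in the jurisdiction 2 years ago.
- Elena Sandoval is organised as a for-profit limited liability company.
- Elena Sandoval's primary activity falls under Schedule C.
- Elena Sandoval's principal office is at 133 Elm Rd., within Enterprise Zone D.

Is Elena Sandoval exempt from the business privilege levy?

Yes — exempt.

(a) not (in enterprise zone) — not satisfied.
(i) state-registered — satisfied.
(A) ≥ 5 yrs in jurisdiction — fails.
(B) Schedule C activity — met.
(ii): F OR T → true.
So (b) is satisfied (T AND T).
So (1) is satisfied (F OR T).
(2) ≤ 14 employees — holds.
(a) not (nonprofit) — holds.
(b) >60% out-of-jur. sales — fails.
(3) = T OR F = true.
Overall = T AND T AND T = true.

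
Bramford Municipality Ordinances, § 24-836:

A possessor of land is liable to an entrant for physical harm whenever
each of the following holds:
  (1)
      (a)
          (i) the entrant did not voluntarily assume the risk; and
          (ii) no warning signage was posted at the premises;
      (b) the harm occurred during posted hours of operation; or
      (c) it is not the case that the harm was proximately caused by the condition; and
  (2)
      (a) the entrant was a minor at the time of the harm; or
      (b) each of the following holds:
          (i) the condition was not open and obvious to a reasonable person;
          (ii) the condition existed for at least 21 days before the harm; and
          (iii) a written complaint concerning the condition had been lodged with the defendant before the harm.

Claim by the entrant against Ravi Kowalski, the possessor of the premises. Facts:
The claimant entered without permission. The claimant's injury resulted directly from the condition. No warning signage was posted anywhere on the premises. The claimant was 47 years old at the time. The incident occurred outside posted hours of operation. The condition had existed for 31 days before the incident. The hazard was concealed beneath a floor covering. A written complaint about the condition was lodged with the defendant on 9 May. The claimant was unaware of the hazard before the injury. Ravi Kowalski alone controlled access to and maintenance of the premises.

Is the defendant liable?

Yes — liable.

(i) no assumed risk — satisfied.
(ii) no signage posted — met.
(a) = T AND T = true.
(b) during posted hours — not satisfied.
(c) not (proximate cause) — fails.
So (1) is satisfied (T OR F OR F).
(a) entrant a minor — fails.
(i) not open/obvious — holds.
(ii) condition ≥21 days old — holds.
(iii) complaint lodged — met.
(b): T AND T AND T → true.
(2): F OR T → true.
Overall = T AND T = true.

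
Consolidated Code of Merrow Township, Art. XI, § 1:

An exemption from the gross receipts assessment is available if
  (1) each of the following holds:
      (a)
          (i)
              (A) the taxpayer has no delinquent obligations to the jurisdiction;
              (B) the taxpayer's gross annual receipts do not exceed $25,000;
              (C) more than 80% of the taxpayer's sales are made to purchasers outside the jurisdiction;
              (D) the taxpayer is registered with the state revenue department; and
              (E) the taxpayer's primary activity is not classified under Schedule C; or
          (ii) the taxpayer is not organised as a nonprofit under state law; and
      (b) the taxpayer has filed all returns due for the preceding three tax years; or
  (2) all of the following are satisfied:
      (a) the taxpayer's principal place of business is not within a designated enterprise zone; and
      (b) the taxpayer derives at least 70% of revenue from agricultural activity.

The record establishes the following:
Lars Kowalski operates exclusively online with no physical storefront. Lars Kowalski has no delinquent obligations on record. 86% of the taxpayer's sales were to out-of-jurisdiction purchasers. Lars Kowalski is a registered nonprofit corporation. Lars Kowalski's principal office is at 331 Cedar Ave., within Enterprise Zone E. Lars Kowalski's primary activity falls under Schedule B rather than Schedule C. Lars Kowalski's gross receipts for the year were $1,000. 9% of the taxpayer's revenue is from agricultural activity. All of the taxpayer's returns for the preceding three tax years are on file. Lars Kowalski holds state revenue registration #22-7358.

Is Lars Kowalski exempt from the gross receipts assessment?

Yes — exempt.

(A) no delinquency — holds.
(B) receipts ≤ $25,000 — holds.
(C) >80% out-of-jur. sales — satisfied.
(D) state-registered — met.
(E) not (Schedule C activity) — satisfied.
So (i) is satisfied (T AND T AND T AND T AND T).
(ii) not (nonprofit) — fails.
So (a) is satisfied (T OR F).
(b) returns current — met.
(1): T AND T → true.
(a) not (in enterprise zone) — not met.
(b) ≥70% agricultural — fails.
So (2) is not satisfied (F AND F).
Overall = T OR F = true.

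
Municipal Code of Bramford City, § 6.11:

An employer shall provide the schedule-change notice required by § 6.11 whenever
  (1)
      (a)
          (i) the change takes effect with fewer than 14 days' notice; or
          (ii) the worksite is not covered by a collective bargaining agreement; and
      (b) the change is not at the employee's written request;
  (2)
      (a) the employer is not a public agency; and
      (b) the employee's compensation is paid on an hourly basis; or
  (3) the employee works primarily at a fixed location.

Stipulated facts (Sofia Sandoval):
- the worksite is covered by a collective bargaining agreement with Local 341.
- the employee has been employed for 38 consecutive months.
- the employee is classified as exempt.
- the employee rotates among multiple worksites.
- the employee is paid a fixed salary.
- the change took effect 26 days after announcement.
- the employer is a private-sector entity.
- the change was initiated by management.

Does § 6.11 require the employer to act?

No — not required.

(i) < 14 days' notice — not satisfied.
(ii) no CBA — not satisfied.
(a) = F OR F = false.
(b) not employee-requested — holds.
(1) = F AND T = false.
(a) not (public agency) — holds.
(b) hourly-paid — fails.
So (2) is not satisfied (T AND F).
(3) fixed location — fails.
Overall: F OR F OR F → false.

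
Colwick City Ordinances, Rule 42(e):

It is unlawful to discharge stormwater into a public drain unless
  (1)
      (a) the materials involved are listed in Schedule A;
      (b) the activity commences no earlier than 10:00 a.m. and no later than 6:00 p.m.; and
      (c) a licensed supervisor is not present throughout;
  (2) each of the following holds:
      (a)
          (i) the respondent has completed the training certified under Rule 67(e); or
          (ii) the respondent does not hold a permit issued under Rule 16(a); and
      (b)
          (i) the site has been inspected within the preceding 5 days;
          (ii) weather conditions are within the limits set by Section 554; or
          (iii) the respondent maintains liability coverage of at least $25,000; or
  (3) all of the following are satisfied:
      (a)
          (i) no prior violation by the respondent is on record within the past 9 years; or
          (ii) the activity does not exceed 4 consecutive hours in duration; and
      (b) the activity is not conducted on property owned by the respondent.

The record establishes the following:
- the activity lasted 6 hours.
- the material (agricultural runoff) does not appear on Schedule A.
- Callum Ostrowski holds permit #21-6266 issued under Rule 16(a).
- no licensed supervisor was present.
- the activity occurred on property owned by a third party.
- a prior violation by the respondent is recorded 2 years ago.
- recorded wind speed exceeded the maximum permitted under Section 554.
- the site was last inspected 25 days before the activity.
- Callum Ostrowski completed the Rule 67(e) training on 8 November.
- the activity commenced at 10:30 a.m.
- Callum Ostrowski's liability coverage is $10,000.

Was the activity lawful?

No — unlawful.

(a) Schedule A material — not met.
(b) start within hours — holds.
(c) not (supervisor present) — satisfied.
So (1) is not satisfied (F AND T AND T).
(i) training certified — satisfied.
(ii) not (holds permit) — fails.
(a): T OR F → true.
(i) site inspected — fails.
(ii) weather ok — not met.
(iii) coverage ≥ $25,000 — not satisfied.
(b): F OR F OR F → false.
(2) = T AND F = false.
(i) no prior violation — not satisfied.
(ii) ≤ 4 hrs duration — fails.
So (a) is not satisfied (F OR F).
(b) not (own property) — satisfied.
(3) = F AND T = false.
So Overall is not satisfied (F OR F OR F).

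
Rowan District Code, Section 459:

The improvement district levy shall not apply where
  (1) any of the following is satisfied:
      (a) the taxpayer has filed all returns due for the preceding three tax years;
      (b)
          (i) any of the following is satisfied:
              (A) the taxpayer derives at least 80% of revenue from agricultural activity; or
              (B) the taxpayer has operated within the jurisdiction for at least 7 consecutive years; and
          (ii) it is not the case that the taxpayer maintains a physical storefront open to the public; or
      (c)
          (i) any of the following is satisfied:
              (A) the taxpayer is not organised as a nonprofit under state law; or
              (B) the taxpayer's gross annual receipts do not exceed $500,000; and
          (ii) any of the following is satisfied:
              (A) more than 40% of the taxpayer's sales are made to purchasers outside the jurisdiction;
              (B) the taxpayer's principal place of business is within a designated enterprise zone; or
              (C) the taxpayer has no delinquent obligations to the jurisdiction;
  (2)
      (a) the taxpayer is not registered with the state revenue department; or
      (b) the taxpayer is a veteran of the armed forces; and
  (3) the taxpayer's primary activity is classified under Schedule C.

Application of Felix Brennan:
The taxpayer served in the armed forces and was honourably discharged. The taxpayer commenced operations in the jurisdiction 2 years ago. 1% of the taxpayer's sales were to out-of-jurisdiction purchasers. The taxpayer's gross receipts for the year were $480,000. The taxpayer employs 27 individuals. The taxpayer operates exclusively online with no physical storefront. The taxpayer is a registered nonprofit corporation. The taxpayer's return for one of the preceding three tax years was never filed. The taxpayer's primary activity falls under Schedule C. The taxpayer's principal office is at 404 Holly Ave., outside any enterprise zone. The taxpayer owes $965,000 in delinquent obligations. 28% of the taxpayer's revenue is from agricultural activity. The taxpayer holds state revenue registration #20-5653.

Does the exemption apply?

(a) returns current — fails.
(A) ≥80% agricultural — fails.
(B) ≥ 7 yrs in jurisdiction — not met.
(i): F OR F → false.
(ii) not (has storefront) — holds.
(b): F AND T → false.
(A) not (nonprofit) — not satisfied.
(B) receipts ≤ $500,000 — met.
(i): F OR T → true.
(A) >40% out-of-jur. sales — fails.
(B) in enterprise zone — fails.
(C) no delinquency — not met.
(ii): F OR F OR F → false.
So (c) is not satisfied (T AND F).
So (1) is not satisfied (F OR F OR F).
(a) not (state-registered) — fails.
(b) veteran — met.
(2) = F OR T = true.
(3) Schedule C activity — satisfied.
Overall = F AND T AND T = false.

No — not exempt.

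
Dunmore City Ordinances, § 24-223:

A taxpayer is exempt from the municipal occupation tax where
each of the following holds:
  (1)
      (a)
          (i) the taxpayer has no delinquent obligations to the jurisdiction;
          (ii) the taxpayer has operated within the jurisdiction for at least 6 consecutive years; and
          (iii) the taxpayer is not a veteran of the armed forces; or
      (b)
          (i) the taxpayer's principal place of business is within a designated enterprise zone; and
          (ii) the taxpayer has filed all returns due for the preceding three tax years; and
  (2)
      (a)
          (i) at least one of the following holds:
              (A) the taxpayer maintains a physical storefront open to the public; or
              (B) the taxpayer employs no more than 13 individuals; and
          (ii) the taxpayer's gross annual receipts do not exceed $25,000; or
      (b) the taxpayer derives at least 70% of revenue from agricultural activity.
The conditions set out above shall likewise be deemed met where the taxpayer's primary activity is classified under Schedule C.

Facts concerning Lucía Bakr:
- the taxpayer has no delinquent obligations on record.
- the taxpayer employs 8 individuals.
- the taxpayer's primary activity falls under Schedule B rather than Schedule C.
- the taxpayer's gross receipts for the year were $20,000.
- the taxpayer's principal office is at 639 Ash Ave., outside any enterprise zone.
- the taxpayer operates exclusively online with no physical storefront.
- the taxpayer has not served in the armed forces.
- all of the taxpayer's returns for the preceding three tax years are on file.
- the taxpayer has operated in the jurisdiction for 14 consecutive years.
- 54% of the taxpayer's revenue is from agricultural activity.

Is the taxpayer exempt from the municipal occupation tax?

Yes — exempt.

(i) no delinquency — holds.
(ii) ≥ 6 yrs in jurisdiction — holds.
(iii) not (veteran) — met.
(a): T AND T AND T → true.
(i) in enterprise zone — not met.
(ii) returns current — met.
(b) = F AND T = false.
So (1) is satisfied (T OR F).
(A) has storefront — fails.
(B) ≤ 13 employees — holds.
(i) = F OR T = true.
(ii) receipts ≤ $25,000 — satisfied.
So (a) is satisfied (T AND T).
(b) ≥70% agricultural — not met.
(2): T OR F → true.
Overall = T AND T = true.
Exception (Schedule C activity) — not satisfied.
Result: main true OR exception false → true.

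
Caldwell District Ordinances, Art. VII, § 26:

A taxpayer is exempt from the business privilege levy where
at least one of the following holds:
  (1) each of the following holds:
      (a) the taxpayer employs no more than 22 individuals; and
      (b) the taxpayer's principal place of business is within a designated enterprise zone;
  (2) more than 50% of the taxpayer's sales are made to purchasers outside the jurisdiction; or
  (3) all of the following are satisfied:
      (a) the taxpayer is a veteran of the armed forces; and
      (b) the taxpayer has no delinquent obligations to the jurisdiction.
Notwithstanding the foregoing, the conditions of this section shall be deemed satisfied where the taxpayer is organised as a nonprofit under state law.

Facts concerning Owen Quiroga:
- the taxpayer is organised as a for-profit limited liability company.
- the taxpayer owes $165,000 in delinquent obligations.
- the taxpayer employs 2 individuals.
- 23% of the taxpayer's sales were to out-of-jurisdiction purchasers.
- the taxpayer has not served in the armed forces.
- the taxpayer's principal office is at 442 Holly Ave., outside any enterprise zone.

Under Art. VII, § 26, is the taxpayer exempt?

(a) ≤ 22 employees — holds.
(b) in enterprise zone — fails.
(1) = T AND F = false.
(2) >50% out-of-jur. sales — fails.
(a) veteran — not satisfied.
(b) no delinquency — not met.
So (3) is not satisfied (F AND F).
Overall: F OR F OR F → false.
Exception (nonprofit) — not satisfied.
Result: main false OR exception false → false.

No — not exempt.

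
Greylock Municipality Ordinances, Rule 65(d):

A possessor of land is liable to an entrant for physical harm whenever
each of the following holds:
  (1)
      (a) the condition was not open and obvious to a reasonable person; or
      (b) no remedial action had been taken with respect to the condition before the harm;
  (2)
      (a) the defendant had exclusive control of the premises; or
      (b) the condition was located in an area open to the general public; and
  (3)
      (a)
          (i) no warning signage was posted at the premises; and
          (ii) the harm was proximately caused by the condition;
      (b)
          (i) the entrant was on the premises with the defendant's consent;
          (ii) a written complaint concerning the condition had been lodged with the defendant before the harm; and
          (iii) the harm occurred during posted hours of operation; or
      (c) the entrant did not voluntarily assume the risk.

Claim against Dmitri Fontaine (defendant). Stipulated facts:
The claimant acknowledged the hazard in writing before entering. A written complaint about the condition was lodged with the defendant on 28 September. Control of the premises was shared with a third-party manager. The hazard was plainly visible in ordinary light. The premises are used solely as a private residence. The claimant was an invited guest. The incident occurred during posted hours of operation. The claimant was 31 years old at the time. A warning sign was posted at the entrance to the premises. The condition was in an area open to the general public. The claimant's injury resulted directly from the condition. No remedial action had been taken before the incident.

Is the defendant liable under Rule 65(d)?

Yes — liable.

(a) not open/obvious — not met.
(b) no remedial action — holds.
(1): F OR T → true.
(a) exclusive control — not met.
(b) public area — satisfied.
(2) = F OR T = true.
(i) no signage posted — fails.
(ii) proximate cause — met.
So (a) is not satisfied (F AND T).
(i) consent to enter — satisfied.
(ii) complaint lodged — satisfied.
(iii) during posted hours — satisfied.
(b): T AND T AND T → true.
(c) no assumed risk — fails.
(3): F OR T OR F → true.
Overall = T AND T AND T = true.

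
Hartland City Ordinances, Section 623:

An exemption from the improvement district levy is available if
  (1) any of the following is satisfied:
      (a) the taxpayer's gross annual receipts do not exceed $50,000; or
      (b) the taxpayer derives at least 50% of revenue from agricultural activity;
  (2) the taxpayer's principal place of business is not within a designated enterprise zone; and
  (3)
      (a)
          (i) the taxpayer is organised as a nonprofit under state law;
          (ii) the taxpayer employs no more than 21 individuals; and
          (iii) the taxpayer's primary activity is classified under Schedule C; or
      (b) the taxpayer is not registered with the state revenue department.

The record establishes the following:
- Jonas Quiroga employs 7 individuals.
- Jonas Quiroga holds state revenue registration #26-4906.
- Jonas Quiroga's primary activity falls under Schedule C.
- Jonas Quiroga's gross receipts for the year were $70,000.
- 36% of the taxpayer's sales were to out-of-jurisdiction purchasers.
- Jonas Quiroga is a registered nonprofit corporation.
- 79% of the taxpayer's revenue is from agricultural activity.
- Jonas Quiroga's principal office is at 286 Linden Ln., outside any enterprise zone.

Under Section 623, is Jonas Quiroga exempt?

Yes — exempt.

(a) receipts ≤ $50,000 — not satisfied.
(b) ≥50% agricultural — met.
(1) = F OR T = true.
(2) not (in enterprise zone) — holds.
(i) nonprofit — satisfied.
(ii) ≤ 21 employees — holds.
(iii) Schedule C activity — met.
(a) = T AND T AND T = true.
(b) not (state-registered) — fails.
So (3) is satisfied (T OR F).
Overall: T AND T AND T → true.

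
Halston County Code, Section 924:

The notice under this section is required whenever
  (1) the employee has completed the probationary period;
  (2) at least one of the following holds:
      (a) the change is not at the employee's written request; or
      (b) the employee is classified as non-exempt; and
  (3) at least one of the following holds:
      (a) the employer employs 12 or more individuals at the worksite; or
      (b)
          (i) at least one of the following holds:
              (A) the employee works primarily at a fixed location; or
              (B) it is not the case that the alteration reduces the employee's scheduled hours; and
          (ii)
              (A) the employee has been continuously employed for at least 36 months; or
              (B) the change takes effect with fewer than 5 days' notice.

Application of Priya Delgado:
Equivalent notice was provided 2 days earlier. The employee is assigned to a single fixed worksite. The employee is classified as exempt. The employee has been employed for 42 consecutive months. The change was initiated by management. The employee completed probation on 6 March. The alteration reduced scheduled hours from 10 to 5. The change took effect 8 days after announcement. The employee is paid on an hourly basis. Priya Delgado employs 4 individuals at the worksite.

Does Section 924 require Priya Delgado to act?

Yes — required.

(1) past probation — met.
(a) not employee-requested — met.
(b) non-exempt — not met.
(2) = T OR F = true.
(a) ≥ 12 at site — fails.
(A) fixed location — holds.
(B) not (hours reduced) — fails.
So (i) is satisfied (T OR F).
(A) tenure ≥ 36 mo. — met.
(B) < 5 days' notice — fails.
So (ii) is satisfied (T OR F).
(b): T AND T → true.
So (3) is satisfied (F OR T).
Overall: T AND T AND T → true.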